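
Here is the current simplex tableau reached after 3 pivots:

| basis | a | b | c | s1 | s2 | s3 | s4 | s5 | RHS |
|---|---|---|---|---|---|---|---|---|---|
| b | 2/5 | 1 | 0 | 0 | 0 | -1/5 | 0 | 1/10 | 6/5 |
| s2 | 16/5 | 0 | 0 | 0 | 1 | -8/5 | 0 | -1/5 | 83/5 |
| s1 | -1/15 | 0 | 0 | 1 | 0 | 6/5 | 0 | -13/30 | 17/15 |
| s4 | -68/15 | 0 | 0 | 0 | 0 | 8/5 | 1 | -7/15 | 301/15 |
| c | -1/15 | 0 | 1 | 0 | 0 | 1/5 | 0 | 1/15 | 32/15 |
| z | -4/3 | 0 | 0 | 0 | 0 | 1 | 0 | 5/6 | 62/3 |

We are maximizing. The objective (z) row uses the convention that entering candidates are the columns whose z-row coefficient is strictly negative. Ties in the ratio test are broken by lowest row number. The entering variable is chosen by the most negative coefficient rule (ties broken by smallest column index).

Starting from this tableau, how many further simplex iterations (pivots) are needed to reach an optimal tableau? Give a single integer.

pivot: a in, b out → z = 74/3
No improving column remains; optimal.

1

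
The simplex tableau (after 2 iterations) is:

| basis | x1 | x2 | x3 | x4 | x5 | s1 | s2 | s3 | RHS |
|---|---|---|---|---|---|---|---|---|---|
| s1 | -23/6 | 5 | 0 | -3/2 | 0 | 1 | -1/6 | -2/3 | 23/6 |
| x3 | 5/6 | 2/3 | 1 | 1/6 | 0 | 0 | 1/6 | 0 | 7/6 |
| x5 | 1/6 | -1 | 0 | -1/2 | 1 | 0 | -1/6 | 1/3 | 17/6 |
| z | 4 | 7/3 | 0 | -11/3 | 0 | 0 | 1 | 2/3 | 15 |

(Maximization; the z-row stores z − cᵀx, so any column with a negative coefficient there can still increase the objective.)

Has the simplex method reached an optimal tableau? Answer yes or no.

no

Column x4 has objective-row coefficient -11/3, which is negative; an improving pivot exists, so not yet optimal.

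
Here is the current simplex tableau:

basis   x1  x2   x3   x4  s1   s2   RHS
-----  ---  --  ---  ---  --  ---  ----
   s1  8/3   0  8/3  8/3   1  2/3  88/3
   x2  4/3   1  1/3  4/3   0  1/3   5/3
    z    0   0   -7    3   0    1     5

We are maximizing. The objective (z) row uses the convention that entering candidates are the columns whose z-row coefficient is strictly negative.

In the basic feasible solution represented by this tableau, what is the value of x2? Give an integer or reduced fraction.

5/3

x2 is basic (row 2); its value is the RHS of that row: 5/3.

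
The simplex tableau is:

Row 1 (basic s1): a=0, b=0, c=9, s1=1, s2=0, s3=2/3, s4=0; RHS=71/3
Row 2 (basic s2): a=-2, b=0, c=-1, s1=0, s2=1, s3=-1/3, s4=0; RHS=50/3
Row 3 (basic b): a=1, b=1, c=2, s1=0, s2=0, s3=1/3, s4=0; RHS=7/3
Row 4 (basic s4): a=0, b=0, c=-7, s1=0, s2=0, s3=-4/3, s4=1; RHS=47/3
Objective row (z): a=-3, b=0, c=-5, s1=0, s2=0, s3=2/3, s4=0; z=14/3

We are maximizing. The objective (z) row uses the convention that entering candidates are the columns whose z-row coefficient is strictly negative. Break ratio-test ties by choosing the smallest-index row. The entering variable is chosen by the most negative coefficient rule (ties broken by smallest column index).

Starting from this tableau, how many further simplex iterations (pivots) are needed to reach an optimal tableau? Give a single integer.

pivot: c in, b out → z = 21/2
pivot: a in, c out → z = 35/3
No improving column remains; optimal.

2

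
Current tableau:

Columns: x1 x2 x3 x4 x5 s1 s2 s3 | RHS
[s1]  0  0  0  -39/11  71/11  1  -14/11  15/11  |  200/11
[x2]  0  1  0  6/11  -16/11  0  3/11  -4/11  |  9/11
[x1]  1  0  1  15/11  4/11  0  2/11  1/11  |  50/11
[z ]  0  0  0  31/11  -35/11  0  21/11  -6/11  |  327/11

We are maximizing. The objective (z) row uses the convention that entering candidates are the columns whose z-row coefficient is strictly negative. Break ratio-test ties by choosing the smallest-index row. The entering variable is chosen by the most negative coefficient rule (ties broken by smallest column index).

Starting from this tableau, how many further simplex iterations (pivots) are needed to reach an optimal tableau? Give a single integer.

pivot: x5 in, s1 out → z = 2747/71
No improving column remains; optimal.

1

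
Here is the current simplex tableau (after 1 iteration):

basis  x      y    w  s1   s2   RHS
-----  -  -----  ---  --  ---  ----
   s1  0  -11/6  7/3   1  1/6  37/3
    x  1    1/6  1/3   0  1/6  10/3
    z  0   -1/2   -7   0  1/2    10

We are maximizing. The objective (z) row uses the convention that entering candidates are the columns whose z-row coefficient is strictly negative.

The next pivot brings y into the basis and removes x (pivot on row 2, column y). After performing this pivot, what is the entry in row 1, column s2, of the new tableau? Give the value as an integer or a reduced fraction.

Pivot element is row 2, column y: 1/6.
Normalize row 2: new (row 2, s2) = (1/6)/(1/6) = 1.
row 1 ← row 1 − (-11/6)·(new row 2): 1/6 − (-11/6)·1 = 2.

2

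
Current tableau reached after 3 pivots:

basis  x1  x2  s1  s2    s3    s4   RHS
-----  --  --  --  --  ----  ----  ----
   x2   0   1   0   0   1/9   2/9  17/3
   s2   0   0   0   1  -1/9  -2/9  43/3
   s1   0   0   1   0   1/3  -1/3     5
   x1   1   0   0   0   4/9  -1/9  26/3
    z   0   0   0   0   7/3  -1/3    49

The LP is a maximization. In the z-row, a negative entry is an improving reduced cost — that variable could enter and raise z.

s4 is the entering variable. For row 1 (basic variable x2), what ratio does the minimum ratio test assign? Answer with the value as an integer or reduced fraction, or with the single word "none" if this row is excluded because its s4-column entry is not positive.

51/2

Ratio = RHS / (s4 entry) = (17/3) / (2/9) = 51/2.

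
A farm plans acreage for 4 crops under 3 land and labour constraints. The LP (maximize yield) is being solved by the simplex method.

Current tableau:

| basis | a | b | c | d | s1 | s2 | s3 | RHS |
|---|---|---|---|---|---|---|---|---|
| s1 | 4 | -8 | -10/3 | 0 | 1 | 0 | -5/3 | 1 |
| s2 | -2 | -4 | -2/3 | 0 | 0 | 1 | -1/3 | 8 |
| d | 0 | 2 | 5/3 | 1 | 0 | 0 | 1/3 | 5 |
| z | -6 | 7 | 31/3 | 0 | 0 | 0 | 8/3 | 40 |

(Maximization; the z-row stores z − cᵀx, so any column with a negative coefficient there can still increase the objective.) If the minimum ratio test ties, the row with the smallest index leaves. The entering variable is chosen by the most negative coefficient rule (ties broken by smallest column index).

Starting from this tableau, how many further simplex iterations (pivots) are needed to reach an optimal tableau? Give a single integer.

2

pivot: a in, s1 out → z = 83/2
pivot: b in, d out → z = 54
No improving column remains; optimal.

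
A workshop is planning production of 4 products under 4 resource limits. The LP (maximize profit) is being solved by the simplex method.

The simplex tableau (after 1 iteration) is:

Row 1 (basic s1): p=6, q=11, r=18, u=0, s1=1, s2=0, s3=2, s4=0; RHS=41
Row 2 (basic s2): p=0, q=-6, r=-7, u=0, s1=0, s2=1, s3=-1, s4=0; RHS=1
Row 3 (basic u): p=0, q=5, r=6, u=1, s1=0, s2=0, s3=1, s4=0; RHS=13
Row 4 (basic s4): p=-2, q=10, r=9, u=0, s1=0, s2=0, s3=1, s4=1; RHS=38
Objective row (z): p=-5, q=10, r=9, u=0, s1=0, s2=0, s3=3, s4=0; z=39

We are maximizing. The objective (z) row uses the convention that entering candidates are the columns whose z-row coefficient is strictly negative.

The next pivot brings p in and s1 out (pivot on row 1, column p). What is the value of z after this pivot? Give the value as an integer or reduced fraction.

439/6

Minimum ratio for p: 41/6 = 41/6.
z changes by −(z-row coeff of p)·ratio = −(-5)·(41/6) = 205/6.
New z = 39 + (205/6) = 439/6.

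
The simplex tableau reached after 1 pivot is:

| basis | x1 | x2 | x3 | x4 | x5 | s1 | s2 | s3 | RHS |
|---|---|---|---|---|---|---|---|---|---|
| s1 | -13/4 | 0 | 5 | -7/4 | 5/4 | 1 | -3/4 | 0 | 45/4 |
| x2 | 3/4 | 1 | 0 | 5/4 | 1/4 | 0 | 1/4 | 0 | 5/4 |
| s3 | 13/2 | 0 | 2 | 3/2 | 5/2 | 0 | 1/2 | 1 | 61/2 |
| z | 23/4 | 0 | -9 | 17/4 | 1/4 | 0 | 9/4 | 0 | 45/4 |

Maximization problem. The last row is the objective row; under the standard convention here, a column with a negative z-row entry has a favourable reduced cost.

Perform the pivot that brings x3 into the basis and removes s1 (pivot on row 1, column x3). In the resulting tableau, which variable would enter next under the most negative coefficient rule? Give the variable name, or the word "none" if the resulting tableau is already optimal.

Pivot element 5. New z-row = old z-row − (-9)·(row 1/5).
Updated z-row coefficients: x1: -1/10, x2: 0, x3: 0, x4: 11/10, x5: 5/2, s1: 9/5, s2: 9/10, s3: 0.
The most negative is -1/10 in column x1, so x1 would enter next.

x1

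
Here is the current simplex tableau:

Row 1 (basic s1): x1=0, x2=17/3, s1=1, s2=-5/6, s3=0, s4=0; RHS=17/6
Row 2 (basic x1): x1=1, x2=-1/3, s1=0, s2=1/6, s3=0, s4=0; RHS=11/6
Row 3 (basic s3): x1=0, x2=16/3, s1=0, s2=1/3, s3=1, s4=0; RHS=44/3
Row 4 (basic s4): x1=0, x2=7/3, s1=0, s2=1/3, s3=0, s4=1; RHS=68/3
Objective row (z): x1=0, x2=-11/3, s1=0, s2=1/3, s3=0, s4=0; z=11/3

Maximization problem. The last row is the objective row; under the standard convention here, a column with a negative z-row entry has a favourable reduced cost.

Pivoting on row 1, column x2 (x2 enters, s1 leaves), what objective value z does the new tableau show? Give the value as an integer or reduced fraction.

Minimum ratio for x2: (17/6)/(17/3) = 1/2.
z changes by −(z-row coeff of x2)·ratio = −(-11/3)·(1/2) = 11/6.
New z = 11/3 + (11/6) = 11/2.

11/2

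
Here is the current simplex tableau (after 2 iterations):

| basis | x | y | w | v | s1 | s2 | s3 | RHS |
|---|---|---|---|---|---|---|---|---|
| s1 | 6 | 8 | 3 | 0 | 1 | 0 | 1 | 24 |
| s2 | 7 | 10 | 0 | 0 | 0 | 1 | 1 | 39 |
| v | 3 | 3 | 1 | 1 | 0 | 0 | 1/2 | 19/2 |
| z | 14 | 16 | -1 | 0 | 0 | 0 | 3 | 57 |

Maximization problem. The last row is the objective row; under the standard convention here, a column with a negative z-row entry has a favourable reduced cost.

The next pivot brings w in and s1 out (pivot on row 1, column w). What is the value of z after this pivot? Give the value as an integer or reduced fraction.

65

Minimum ratio for w: 24/3 = 8.
z changes by −(z-row coeff of w)·ratio = −(-1)·8 = 8.
New z = 57 + 8 = 65.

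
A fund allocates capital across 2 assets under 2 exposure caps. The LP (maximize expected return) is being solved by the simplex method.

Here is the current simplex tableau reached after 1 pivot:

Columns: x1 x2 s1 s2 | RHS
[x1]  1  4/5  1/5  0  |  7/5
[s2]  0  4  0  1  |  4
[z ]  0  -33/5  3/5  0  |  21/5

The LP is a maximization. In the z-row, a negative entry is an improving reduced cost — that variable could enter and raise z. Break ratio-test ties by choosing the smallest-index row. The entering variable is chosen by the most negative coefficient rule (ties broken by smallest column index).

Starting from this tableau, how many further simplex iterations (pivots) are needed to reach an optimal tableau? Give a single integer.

pivot: x2 in, s2 out → z = 54/5
No improving column remains; optimal.

1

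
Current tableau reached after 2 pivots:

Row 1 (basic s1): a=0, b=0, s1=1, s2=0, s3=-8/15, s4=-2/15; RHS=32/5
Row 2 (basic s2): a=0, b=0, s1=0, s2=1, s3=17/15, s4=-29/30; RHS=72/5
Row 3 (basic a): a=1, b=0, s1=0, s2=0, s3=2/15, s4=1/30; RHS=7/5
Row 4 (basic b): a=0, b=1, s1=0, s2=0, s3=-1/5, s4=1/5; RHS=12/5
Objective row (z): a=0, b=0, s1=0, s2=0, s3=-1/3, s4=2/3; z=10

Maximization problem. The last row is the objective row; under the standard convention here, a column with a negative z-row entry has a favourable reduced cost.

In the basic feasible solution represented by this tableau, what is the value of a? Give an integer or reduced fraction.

7/5

a is basic (row 3); its value is the RHS of that row: 7/5.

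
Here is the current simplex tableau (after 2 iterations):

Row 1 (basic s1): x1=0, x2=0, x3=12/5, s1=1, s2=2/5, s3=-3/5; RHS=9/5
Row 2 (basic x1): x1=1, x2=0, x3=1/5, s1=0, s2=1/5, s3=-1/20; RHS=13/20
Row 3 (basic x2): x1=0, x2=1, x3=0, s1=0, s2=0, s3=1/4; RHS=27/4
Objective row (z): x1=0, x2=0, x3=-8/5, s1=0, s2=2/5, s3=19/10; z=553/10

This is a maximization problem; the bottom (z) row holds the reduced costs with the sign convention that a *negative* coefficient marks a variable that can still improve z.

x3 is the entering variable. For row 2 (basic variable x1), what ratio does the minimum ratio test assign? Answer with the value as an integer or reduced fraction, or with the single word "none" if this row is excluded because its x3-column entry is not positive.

13/4

Ratio = RHS / (x3 entry) = (13/20) / (1/5) = 13/4.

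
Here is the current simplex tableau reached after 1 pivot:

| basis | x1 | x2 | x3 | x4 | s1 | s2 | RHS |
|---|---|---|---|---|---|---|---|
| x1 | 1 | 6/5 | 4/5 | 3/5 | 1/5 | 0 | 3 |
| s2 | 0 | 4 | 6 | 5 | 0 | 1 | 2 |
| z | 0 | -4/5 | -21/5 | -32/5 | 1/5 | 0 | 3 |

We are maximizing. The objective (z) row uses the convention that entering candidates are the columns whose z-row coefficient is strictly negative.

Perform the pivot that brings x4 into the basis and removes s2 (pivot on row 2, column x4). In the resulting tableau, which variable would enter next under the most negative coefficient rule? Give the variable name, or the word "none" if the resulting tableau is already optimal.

none

Pivot element 5. New z-row = old z-row − (-32/5)·(row 2/5).
Updated z-row coefficients: x1: 0, x2: 108/25, x3: 87/25, x4: 0, s1: 1/5, s2: 32/25.
No coefficient is strictly negative; the tableau after this pivot is optimal.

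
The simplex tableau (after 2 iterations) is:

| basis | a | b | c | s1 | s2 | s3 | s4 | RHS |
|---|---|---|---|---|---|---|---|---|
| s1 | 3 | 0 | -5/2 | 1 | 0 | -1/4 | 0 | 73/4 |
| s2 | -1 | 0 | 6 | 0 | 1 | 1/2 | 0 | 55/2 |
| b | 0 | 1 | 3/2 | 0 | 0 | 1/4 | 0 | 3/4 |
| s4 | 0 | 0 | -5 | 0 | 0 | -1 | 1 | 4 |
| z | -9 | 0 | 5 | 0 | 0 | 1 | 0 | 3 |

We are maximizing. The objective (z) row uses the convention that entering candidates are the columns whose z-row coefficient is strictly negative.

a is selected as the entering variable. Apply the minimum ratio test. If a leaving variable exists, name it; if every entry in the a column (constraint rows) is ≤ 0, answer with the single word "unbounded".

s1

Ratios: row 1 (s1): (73/4)/3 = 73/12; row 2 (s2): entry -1 ≤ 0, skip; row 3 (b): entry 0 ≤ 0, skip; row 4 (s4): entry 0 ≤ 0, skip.
Minimum ratio is in the s1 row, so s1 leaves.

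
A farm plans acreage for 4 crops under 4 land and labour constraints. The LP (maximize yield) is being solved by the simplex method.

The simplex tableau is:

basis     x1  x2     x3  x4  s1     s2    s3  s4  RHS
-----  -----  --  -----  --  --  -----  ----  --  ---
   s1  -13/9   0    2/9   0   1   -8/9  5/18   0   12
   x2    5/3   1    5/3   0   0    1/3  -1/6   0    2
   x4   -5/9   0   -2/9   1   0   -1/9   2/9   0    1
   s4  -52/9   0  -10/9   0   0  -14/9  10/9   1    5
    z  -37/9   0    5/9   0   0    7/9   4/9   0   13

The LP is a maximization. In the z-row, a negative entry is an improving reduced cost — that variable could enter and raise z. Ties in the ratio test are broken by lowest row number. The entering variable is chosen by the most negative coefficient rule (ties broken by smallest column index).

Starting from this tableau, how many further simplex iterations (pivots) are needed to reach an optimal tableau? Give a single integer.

pivot: x1 in, x2 out → z = 269/15
No improving column remains; optimal.

1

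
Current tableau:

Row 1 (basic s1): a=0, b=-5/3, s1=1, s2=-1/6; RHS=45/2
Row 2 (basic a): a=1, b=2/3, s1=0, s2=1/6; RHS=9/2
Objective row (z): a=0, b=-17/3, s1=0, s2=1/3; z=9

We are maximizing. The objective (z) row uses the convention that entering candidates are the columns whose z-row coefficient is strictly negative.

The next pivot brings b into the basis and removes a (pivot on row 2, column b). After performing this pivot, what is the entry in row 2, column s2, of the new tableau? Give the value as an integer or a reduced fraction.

1/4

Pivot element is row 2, column b: 2/3.
Normalize row 2: new (row 2, s2) = (1/6)/(2/3) = 1/4.
Row 2 is the pivot row, so the entry is 1/4.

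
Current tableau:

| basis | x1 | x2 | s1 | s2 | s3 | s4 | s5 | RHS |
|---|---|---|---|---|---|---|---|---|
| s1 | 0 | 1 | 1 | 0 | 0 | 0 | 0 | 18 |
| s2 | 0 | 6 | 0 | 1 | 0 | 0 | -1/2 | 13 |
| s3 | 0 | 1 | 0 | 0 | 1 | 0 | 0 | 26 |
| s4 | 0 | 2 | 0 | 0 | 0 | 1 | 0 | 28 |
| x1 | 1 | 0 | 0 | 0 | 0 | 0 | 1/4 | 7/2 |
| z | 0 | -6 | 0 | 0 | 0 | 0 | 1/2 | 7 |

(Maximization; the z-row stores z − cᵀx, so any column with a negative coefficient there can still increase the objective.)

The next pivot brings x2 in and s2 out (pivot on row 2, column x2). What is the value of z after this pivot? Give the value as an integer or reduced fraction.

Minimum ratio for x2: 13/6 = 13/6.
z changes by −(z-row coeff of x2)·ratio = −(-6)·(13/6) = 13.
New z = 7 + 13 = 20.

20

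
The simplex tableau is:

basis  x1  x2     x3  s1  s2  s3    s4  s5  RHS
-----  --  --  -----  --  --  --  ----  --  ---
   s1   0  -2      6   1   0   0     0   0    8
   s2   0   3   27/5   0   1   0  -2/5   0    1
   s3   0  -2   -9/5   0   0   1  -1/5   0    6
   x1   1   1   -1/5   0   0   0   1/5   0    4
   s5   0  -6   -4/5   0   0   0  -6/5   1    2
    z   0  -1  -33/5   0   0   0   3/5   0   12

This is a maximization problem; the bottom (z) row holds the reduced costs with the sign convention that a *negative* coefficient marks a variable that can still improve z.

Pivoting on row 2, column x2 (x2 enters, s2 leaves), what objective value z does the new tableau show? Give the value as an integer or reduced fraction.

Minimum ratio for x2: 1/3 = 1/3.
z changes by −(z-row coeff of x2)·ratio = −(-1)·(1/3) = 1/3.
New z = 12 + (1/3) = 37/3.

37/3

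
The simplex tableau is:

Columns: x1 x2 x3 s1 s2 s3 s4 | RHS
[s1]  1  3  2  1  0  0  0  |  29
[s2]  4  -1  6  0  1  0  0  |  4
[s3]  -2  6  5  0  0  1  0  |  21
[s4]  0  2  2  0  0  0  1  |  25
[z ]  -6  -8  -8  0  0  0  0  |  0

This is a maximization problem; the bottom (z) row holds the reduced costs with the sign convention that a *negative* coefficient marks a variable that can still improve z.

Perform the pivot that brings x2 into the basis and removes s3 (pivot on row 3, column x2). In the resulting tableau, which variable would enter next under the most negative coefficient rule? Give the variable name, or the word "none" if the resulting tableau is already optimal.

Pivot element 6. New z-row = old z-row − (-8)·(row 3/6).
Updated z-row coefficients: x1: -26/3, x2: 0, x3: -4/3, s1: 0, s2: 0, s3: 4/3, s4: 0.
The most negative is -26/3 in column x1, so x1 would enter next.

x1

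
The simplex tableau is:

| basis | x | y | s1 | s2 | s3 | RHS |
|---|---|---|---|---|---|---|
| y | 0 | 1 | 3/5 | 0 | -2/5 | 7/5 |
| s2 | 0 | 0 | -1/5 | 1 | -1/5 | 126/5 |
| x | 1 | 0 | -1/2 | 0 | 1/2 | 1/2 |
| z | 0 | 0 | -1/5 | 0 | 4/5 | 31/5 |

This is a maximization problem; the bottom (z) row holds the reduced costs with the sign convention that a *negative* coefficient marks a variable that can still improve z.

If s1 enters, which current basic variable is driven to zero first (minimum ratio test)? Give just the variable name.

Ratios: row 1 (y): (7/5)/(3/5) = 7/3; row 2 (s2): entry -1/5 ≤ 0, skip; row 3 (x): entry -1/2 ≤ 0, skip.
Minimum ratio 7/3 is in the y row, so y leaves.

y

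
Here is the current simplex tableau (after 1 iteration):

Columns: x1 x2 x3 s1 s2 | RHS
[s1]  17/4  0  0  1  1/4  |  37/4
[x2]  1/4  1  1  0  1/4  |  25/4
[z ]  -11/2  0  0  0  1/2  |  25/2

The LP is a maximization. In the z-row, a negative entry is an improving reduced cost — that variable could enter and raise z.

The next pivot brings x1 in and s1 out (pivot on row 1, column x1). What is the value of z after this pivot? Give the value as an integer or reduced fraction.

Minimum ratio for x1: (37/4)/(17/4) = 37/17.
z changes by −(z-row coeff of x1)·ratio = −(-11/2)·(37/17) = 407/34.
New z = 25/2 + (407/34) = 416/17.

416/17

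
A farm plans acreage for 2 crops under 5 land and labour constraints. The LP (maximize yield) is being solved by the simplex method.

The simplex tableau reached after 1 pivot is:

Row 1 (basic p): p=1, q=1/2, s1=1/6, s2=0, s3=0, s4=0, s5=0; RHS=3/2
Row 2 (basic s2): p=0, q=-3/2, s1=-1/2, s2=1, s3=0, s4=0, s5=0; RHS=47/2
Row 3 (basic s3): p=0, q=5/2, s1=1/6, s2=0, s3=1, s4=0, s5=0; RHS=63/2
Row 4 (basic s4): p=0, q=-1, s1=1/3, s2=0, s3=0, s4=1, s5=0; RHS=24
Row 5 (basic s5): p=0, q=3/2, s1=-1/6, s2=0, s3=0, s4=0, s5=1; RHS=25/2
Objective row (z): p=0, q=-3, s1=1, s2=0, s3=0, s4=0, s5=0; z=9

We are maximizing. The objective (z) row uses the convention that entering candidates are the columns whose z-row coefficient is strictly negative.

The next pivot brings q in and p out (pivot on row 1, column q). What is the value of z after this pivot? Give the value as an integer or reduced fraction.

Minimum ratio for q: (3/2)/(1/2) = 3.
z changes by −(z-row coeff of q)·ratio = −(-3)·3 = 9.
New z = 9 + 9 = 18.

18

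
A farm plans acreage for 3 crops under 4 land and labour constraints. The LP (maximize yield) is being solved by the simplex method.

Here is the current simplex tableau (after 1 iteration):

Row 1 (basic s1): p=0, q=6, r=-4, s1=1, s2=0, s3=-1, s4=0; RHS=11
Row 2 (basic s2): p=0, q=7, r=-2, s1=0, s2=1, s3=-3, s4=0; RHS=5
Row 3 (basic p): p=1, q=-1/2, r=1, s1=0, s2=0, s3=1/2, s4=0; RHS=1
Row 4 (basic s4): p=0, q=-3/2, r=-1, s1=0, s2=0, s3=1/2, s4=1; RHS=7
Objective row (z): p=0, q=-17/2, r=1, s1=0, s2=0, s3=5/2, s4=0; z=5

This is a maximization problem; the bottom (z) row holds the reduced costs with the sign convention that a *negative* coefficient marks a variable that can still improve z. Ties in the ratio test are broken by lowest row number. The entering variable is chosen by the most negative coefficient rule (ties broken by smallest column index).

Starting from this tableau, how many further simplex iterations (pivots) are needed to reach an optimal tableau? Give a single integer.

3

pivot: q in, s2 out → z = 155/14
pivot: r in, p out → z = 40/3
pivot: s3 in, s1 out → z = 114/7
No improving column remains; optimal.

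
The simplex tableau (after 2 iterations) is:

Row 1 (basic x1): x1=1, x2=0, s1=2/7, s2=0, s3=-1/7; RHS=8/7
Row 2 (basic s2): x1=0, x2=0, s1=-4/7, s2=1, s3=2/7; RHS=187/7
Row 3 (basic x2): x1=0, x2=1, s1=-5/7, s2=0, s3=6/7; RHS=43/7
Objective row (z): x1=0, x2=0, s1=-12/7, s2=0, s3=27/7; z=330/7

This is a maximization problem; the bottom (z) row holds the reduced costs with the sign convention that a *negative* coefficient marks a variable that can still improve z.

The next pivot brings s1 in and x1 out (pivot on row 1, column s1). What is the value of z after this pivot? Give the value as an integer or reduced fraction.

54

Minimum ratio for s1: (8/7)/(2/7) = 4.
z changes by −(z-row coeff of s1)·ratio = −(-12/7)·4 = 48/7.
New z = 330/7 + (48/7) = 54.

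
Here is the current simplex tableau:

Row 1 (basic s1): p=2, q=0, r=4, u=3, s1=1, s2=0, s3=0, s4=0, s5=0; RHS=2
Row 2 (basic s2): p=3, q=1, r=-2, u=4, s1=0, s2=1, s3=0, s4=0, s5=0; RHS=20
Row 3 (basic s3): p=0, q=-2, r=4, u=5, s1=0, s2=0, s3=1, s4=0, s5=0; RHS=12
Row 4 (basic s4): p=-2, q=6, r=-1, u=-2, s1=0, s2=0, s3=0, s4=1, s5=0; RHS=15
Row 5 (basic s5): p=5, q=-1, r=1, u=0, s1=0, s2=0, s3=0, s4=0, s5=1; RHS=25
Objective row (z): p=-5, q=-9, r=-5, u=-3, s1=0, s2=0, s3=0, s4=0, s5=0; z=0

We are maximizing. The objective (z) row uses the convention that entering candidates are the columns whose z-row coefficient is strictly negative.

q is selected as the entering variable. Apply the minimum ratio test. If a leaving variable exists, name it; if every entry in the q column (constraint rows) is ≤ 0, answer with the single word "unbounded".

s4

Ratios: row 1 (s1): entry 0 ≤ 0, skip; row 2 (s2): 20/1 = 20; row 3 (s3): entry -2 ≤ 0, skip; row 4 (s4): 15/6 = 5/2; row 5 (s5): entry -1 ≤ 0, skip.
Minimum ratio is in the s4 row, so s4 leaves.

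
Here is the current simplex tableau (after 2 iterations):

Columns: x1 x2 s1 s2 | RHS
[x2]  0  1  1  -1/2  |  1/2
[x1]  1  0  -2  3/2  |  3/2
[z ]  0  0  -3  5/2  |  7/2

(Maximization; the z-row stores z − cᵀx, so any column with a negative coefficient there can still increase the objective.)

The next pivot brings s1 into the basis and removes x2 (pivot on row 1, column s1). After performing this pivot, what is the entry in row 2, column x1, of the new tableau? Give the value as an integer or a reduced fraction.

Pivot element is row 1, column s1: 1.
Normalize row 1: new (row 1, x1) = 0/1 = 0.
row 2 ← row 2 − (-2)·(new row 1): 1 − (-2)·0 = 1.

1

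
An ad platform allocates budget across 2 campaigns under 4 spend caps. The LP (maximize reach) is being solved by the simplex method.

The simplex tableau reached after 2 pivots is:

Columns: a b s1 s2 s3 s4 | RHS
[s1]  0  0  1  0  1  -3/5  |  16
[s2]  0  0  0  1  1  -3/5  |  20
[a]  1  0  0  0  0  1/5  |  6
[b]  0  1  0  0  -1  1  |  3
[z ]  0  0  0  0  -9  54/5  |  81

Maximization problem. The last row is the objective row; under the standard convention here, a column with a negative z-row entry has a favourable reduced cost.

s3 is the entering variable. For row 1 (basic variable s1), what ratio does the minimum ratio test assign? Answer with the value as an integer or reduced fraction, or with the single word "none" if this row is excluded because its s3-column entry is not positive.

Ratio = RHS / (s3 entry) = 16 / 1 = 16.

16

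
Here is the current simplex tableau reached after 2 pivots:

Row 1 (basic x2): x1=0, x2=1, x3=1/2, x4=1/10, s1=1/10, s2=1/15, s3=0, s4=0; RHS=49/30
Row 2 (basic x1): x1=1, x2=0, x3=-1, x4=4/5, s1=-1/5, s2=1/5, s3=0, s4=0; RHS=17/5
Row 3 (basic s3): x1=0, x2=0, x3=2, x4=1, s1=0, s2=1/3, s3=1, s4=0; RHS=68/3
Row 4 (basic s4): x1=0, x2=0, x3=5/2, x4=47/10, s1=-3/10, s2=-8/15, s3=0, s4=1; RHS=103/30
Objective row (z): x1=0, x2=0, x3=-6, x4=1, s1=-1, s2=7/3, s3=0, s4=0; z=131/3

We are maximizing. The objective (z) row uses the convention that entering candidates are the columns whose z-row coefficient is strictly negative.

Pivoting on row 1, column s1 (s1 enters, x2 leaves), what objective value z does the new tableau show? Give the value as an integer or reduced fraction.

60

Minimum ratio for s1: (49/30)/(1/10) = 49/3.
z changes by −(z-row coeff of s1)·ratio = −(-1)·(49/3) = 49/3.
New z = 131/3 + (49/3) = 60.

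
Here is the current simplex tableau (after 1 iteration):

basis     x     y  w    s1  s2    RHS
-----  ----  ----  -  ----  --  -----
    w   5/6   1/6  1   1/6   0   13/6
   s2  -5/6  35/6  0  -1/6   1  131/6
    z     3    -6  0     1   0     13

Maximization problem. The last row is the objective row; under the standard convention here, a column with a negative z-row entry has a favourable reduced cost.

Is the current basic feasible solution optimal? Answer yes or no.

Column y has objective-row coefficient -6, which is negative; an improving pivot exists, so not yet optimal.

no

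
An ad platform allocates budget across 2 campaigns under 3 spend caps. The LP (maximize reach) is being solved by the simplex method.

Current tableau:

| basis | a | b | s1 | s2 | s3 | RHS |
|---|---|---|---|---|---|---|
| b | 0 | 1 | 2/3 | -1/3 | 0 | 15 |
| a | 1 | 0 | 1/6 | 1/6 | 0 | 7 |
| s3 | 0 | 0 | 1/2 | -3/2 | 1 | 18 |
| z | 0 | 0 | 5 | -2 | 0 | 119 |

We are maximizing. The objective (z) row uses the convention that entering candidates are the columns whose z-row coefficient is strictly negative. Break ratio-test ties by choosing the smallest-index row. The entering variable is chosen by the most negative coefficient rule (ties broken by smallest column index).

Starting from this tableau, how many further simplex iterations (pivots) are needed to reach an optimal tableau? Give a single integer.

1

pivot: s2 in, a out → z = 203
No improving column remains; optimal.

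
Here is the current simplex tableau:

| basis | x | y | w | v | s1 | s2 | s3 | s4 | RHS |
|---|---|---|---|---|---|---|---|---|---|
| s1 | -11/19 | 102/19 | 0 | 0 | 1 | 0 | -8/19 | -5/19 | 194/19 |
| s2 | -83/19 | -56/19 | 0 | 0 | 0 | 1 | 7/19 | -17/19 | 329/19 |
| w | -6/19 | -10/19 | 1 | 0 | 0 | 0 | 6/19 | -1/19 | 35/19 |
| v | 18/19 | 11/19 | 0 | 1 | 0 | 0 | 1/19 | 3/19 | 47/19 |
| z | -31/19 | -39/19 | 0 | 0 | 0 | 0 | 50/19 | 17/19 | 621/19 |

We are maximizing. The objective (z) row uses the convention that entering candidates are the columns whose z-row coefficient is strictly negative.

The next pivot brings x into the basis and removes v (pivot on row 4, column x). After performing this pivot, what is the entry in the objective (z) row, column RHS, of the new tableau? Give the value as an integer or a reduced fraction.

Pivot element is row 4, column x: 18/19.
Normalize row 4: new (row 4, RHS) = (47/19)/(18/19) = 47/18.
z-row ← z-row − (-31/19)·(new row 4): 621/19 − (-31/19)·(47/18) = 665/18.

665/18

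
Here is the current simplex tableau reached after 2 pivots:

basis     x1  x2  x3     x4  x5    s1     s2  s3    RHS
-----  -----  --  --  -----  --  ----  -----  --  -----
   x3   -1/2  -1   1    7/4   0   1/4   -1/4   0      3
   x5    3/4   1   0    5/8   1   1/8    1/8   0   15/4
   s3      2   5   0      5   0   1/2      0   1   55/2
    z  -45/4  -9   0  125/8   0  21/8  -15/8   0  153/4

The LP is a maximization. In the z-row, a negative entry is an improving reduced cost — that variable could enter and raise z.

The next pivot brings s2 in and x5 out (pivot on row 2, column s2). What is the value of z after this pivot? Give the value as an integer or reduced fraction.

Minimum ratio for s2: (15/4)/(1/8) = 30.
z changes by −(z-row coeff of s2)·ratio = −(-15/8)·30 = 225/4.
New z = 153/4 + (225/4) = 189/2.

189/2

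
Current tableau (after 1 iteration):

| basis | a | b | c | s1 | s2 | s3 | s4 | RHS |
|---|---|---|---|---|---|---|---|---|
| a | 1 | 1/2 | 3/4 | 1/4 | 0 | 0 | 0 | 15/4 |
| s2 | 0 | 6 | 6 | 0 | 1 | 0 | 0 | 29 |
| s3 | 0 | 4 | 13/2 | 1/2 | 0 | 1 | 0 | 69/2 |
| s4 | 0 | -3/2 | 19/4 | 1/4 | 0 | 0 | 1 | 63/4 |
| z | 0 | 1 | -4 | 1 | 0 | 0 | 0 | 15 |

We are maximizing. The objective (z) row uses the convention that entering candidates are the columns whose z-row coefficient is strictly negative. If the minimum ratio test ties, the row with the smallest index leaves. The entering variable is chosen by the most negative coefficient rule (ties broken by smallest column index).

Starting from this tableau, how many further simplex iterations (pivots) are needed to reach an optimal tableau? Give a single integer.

2

pivot: c in, s4 out → z = 537/19
pivot: b in, s2 out → z = 857/30
No improving column remains; optimal.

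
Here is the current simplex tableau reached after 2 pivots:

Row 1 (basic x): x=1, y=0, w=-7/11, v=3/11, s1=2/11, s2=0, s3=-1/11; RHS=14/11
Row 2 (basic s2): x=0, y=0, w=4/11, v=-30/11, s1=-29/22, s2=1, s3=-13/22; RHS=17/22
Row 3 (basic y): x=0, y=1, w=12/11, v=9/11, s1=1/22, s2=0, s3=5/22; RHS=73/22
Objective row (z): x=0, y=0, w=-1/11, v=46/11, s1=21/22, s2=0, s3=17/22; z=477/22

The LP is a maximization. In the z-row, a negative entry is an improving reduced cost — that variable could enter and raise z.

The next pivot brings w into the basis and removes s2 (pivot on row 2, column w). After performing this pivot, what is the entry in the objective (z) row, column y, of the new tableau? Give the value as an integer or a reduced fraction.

0

Pivot element is row 2, column w: 4/11.
Normalize row 2: new (row 2, y) = 0/(4/11) = 0.
z-row ← z-row − (-1/11)·(new row 2): 0 − (-1/11)·0 = 0.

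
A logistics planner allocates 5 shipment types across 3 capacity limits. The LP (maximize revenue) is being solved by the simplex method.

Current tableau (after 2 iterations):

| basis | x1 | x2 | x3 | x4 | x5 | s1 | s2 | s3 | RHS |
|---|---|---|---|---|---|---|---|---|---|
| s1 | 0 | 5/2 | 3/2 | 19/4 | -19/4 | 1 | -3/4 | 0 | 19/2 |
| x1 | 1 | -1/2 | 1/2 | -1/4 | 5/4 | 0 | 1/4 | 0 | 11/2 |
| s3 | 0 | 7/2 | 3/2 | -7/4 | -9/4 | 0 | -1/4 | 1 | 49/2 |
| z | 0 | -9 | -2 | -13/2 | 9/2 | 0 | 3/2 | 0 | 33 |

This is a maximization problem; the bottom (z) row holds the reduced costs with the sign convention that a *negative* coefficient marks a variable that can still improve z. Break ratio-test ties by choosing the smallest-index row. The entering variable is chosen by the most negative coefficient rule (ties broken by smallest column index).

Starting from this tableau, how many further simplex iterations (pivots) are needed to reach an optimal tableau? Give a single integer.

pivot: x2 in, s1 out → z = 336/5
pivot: x5 in, s3 out → z = 1092/11
pivot: x4 in, x1 out → z = 1186/7
No improving column remains; optimal.

3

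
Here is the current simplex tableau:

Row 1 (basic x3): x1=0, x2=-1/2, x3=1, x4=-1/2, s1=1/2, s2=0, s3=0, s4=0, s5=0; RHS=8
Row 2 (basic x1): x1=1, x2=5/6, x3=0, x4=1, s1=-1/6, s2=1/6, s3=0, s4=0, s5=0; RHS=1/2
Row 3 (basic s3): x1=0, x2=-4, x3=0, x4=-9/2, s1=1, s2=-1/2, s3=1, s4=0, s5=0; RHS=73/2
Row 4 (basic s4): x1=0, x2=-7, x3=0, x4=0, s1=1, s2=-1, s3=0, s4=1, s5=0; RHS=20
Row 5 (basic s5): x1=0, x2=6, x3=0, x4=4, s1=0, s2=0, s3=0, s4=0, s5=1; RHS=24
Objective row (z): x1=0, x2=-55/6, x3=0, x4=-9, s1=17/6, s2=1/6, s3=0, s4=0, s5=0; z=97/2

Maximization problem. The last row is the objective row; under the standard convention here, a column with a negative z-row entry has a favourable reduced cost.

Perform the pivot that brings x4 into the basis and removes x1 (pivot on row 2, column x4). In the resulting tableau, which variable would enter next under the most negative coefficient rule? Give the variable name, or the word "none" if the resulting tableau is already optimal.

Pivot element 1. New z-row = old z-row − (-9)·(row 2/1).
Updated z-row coefficients: x1: 9, x2: -5/3, x3: 0, x4: 0, s1: 4/3, s2: 5/3, s3: 0, s4: 0, s5: 0.
The most negative is -5/3 in column x2, so x2 would enter next.

x2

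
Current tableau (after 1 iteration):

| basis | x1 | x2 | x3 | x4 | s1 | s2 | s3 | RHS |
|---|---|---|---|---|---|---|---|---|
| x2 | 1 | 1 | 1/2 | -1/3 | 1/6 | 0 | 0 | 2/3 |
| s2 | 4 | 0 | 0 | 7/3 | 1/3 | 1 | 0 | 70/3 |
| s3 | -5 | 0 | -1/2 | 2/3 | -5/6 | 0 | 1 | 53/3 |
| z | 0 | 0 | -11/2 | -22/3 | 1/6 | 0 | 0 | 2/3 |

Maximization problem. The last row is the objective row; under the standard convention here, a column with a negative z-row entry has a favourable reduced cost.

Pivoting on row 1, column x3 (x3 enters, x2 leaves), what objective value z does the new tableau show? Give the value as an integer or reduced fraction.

8

Minimum ratio for x3: (2/3)/(1/2) = 4/3.
z changes by −(z-row coeff of x3)·ratio = −(-11/2)·(4/3) = 22/3.
New z = 2/3 + (22/3) = 8.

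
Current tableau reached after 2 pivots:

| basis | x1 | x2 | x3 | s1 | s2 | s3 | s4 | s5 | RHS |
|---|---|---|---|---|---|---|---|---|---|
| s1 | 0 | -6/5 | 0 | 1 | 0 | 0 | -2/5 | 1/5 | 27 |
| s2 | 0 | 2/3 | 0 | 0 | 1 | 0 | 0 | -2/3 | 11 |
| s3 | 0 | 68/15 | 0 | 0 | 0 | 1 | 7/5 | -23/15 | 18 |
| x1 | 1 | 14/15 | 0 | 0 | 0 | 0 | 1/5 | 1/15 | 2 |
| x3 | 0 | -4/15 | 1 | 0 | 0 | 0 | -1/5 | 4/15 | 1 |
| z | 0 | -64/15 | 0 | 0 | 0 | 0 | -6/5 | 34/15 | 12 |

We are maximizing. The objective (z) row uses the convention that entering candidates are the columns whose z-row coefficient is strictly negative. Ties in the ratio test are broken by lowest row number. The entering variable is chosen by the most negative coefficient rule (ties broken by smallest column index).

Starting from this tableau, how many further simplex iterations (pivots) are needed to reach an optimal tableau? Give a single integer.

2

pivot: x2 in, x1 out → z = 148/7
pivot: s4 in, x2 out → z = 24
No improving column remains; optimal.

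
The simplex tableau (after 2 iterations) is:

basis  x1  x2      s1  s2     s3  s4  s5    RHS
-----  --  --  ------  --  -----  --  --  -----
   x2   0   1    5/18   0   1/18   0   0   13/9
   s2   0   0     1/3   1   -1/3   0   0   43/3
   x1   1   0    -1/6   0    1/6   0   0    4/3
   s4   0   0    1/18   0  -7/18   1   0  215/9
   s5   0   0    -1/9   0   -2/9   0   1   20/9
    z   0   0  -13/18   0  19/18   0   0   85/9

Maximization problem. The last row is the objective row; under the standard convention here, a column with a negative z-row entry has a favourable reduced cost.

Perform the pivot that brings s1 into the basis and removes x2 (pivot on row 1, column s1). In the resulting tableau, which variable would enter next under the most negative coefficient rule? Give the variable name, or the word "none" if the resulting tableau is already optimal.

none

Pivot element 5/18. New z-row = old z-row − (-13/18)·(row 1/(5/18)).
Updated z-row coefficients: x1: 0, x2: 13/5, s1: 0, s2: 0, s3: 6/5, s4: 0, s5: 0.
No coefficient is strictly negative; the tableau after this pivot is optimal.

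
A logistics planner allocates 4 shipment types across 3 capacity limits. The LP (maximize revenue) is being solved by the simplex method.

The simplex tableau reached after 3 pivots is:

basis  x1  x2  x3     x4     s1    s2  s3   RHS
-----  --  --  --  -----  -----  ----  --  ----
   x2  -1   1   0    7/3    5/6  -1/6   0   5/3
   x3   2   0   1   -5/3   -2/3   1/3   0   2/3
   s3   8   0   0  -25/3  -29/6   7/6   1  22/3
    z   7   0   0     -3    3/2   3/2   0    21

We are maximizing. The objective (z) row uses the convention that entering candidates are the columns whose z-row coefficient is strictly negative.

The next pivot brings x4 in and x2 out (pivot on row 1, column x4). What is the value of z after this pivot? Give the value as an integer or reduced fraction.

Minimum ratio for x4: (5/3)/(7/3) = 5/7.
z changes by −(z-row coeff of x4)·ratio = −(-3)·(5/7) = 15/7.
New z = 21 + (15/7) = 162/7.

162/7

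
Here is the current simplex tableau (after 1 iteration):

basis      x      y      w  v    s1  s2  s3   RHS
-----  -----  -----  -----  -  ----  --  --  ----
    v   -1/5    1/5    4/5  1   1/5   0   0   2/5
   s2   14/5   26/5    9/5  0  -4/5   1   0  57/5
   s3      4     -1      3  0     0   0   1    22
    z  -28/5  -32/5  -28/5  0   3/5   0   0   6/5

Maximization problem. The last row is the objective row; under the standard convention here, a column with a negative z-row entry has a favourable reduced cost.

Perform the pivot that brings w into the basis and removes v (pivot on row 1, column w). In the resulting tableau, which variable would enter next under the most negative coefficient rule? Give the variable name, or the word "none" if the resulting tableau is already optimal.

x

Pivot element 4/5. New z-row = old z-row − (-28/5)·(row 1/(4/5)).
Updated z-row coefficients: x: -7, y: -5, w: 0, v: 7, s1: 2, s2: 0, s3: 0.
The most negative is -7 in column x, so x would enter next.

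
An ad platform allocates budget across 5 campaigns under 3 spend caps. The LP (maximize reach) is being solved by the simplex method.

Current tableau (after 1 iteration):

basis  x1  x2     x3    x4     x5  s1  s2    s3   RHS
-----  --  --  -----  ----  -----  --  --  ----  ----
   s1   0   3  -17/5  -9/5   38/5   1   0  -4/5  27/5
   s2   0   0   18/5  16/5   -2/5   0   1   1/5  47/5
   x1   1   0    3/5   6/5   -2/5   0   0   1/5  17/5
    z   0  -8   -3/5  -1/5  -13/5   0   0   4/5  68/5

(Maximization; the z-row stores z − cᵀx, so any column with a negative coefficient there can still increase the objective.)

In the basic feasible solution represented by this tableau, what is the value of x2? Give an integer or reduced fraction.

0

x2 is nonbasic (not in the basis column), so its value in the current BFS is 0.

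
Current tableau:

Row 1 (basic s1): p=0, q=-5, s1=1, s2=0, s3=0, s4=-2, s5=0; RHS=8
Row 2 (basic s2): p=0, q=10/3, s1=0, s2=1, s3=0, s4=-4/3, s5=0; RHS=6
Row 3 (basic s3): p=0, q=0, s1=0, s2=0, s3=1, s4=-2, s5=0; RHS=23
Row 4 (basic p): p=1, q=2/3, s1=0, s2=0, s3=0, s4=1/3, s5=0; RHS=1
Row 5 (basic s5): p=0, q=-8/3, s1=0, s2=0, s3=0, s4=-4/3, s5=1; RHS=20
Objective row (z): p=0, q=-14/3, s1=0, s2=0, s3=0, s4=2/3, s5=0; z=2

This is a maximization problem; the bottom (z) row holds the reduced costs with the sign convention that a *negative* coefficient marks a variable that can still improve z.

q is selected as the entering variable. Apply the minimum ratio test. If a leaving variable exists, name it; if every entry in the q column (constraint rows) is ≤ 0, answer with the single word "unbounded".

p

Ratios: row 1 (s1): entry -5 ≤ 0, skip; row 2 (s2): 6/(10/3) = 9/5; row 3 (s3): entry 0 ≤ 0, skip; row 4 (p): 1/(2/3) = 3/2; row 5 (s5): entry -8/3 ≤ 0, skip.
Minimum ratio is in the p row, so p leaves.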